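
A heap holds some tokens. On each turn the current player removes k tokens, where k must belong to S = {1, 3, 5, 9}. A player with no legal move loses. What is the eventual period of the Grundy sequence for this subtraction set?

2

G(0) = 0
G(1) = mex{0} = 1
G(2) = mex{1} = 0
G(3) = mex{0,0} = 1
G(4) = mex{1,1} = 0
G(5) = mex{0,0,0} = 1
G(6) = mex{1,1,1} = 0
G(7) = mex{0,0,0} = 1
G(8) = mex{1,1,1} = 0
G(9) = mex{0,0,0,0} = 1
G(10) = mex{1,1,1,1} = 0
G(11) = mex{0,0,0,0} = 1
G(12) = mex{1,1,1,1} = 0
G(13) = mex{0,0,0,0} = 1
G(14) = mex{1,1,1,1} = 0
G(n+2) = G(n) holds for n = 0,…,8 (a full window of length max(S) = 9), so the sequence is purely periodic with period 2.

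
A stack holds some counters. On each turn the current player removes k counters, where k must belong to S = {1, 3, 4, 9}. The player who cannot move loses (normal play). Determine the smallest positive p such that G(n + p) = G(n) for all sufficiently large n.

12

n :  0  1  2  3  4  5  6  7  8  9 10 11 12 13 14 15 16 17 18 19 20 21 22 23 24 25
G :  0  1  0  1  2  3  2  0  1  4  3  2  0  1  0  1  2  3  2  0  1  4  3  2  0  1
G(n+12) = G(n) holds for n = 0,…,8 (a full window of length max(S) = 9), so the sequence is purely periodic with period 12.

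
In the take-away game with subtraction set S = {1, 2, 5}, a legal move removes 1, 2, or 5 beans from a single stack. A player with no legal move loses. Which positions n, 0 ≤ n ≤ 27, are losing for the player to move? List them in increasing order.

0, 3, 6, 9, 12, 15, 18, 21, 24, 27

n :  0  1  2  3  4  5  6  7  8  9 10 11 12 13 14 15 16 17 18 19 20 21 22 23 24 25 26 27
G :  0  1  2  0  1  2  0  1  2  0  1  2  0  1  2  0  1  2  0  1  2  0  1  2  0  1  2  0
P-positions are exactly the n with G(n) = 0.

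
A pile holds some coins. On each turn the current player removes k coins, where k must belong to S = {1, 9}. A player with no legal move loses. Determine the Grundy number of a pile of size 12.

n :  0  1  2  3  4  5  6  7  8  9 10 11 12
G :  0  1  0  1  0  1  0  1  0  1  0  1  0

0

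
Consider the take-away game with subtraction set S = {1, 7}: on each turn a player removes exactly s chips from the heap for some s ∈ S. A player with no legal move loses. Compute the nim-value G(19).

1

n :  0  1  2  3  4  5  6  7  8  9 10 11 12 13 14 15 16 17 18 19
G :  0  1  0  1  0  1  0  1  0  1  0  1  0  1  0  1  0  1  0  1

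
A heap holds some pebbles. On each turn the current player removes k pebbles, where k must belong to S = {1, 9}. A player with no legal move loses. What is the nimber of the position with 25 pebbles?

1

n :  0  1  2  3  4  5  6  7  8  9 10 11 12 13 14 15 16 17 18 19 20 21 22 23 24 25
G :  0  1  0  1  0  1  0  1  0  1  0  1  0  1  0  1  0  1  0  1  0  1  0  1  0  1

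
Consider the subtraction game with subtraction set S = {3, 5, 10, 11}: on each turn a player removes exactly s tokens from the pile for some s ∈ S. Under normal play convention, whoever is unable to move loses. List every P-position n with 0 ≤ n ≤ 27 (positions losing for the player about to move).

n :  0  1  2  3  4  5  6  7  8  9 10 11 12 13 14 15 16 17 18 19 20 21 22 23 24 25 26 27
G :  0  0  0  1  1  1  2  2  0  0  3  1  1  2  2  0  0  0  1  1  1  2  2  0  0  3  1  1
P-positions are exactly the n with G(n) = 0.

0, 1, 2, 8, 9, 15, 16, 17, 23, 24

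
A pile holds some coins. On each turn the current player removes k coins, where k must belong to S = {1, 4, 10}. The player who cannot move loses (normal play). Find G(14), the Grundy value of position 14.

1

n :  0  1  2  3  4  5  6  7  8  9 10 11 12 13 14
G :  0  1  0  1  2  0  1  0  1  2  3  2  3  0  1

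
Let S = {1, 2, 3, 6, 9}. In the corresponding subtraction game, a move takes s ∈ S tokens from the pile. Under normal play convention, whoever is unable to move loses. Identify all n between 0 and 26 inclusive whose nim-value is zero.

0, 4, 8, 12, 16, 20, 24

G(0) = 0
G(1) = mex{0} = 1
G(2) = mex{1,0} = 2
G(3) = mex{2,1,0} = 3
G(4) = mex{3,2,1} = 0
G(5) = mex{0,3,2} = 1
G(6) = mex{1,0,3,0} = 2
G(7) = mex{2,1,0,1} = 3
G(8) = mex{3,2,1,2} = 0
G(9) = mex{0,3,2,3,0} = 1
G(10) = mex{1,0,3,0,1} = 2
G(11) = mex{2,1,0,1,2} = 3
G(12) = mex{3,2,1,2,3} = 0
G(13) = mex{0,3,2,3,0} = 1
G(14) = mex{1,0,3,0,1} = 2
G(15) = mex{2,1,0,1,2} = 3
G(16) = mex{3,2,1,2,3} = 0
G(17) = mex{0,3,2,3,0} = 1
G(18) = mex{1,0,3,0,1} = 2
G(19) = mex{2,1,0,1,2} = 3
G(20) = mex{3,2,1,2,3} = 0
G(21) = mex{0,3,2,3,0} = 1
G(22) = mex{1,0,3,0,1} = 2
G(23) = mex{2,1,0,1,2} = 3
G(24) = mex{3,2,1,2,3} = 0
G(25) = mex{0,3,2,3,0} = 1
G(26) = mex{1,0,3,0,1} = 2
P-positions are exactly the n with G(n) = 0.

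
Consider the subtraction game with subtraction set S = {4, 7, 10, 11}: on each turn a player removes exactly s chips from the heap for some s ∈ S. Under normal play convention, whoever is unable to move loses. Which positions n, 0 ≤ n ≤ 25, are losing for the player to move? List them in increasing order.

0, 1, 2, 3, 15, 16, 17, 18

n :  0  1  2  3  4  5  6  7  8  9 10 11 12 13 14 15 16 17 18 19 20 21 22 23 24 25
G :  0  0  0  0  1  1  1  1  2  2  2  2  3  3  3  0  0  0  0  1  1  1  1  2  2  2
P-positions are exactly the n with G(n) = 0.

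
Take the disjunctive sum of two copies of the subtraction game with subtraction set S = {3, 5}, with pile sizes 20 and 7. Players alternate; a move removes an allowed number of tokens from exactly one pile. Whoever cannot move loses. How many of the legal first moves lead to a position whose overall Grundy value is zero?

All piles use S = {3, 5}:
n :  0  1  2  3  4  5  6  7  8  9 10 11 12 13 14 15 16 17 18 19 20
G :  0  0  0  1  1  1  2  2  0  0  0  1  1  1  2  2  0  0  0  1  1
Pile A: G(20) = 1.
Pile B: G(7) = 2.
Combined Grundy value = 1 ⊕ 2 = 3.
A winning move leaves total XOR = 0, i.e. changes one component's Grundy value g to g ⊕ X where X is the current total.
Pile A: need g' = 1⊕3 = 2. Options: 20−3→G=0, 20−5→G=2. Hits: 1.
Pile B: need g' = 2⊕3 = 1. Options: 7−3→G=1, 7−5→G=0. Hits: 1.

2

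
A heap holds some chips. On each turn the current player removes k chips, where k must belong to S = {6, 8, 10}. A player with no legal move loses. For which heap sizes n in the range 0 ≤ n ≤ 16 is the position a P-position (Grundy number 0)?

0, 1, 2, 3, 4, 5, 16

G(0) = 0
G(1) = mex{} = 0
G(2) = mex{} = 0
G(3) = mex{} = 0
G(4) = mex{} = 0
G(5) = mex{} = 0
G(6) = mex{0} = 1
G(7) = mex{0} = 1
G(8) = mex{0,0} = 1
G(9) = mex{0,0} = 1
G(10) = mex{0,0,0} = 1
G(11) = mex{0,0,0} = 1
G(12) = mex{1,0,0} = 2
G(13) = mex{1,0,0} = 2
G(14) = mex{1,1,0} = 2
G(15) = mex{1,1,0} = 2
G(16) = mex{1,1,1} = 0
P-positions are exactly the n with G(n) = 0.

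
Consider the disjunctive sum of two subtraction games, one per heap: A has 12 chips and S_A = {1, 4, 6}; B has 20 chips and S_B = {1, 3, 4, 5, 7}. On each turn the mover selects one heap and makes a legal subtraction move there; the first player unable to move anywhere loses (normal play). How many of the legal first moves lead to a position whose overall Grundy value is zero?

Heap A, S = {1, 4, 6}:
n :  0  1  2  3  4  5  6  7  8  9 10 11 12
G :  0  1  0  1  2  0  1  0  1  2  0  1  0
G_A(12) = 0.
Heap B, S = {1, 3, 4, 5, 7}:
n :  0  1  2  3  4  5  6  7  8  9 10 11 12 13 14 15 16 17 18 19 20
G :  0  1  0  1  2  3  2  3  0  1  0  1  2  3  2  3  0  1  0  1  2
G_B(20) = 2.
Combined Grundy value = 0 ⊕ 2 = 2.
A winning move leaves total XOR = 0, i.e. changes one component's Grundy value g to g ⊕ X where X is the current total.
Heap A: need g' = 0⊕2 = 2. Options: 12−1→G=1, 12−4→G=1, 12−6→G=1. Hits: 0.
Heap B: need g' = 2⊕2 = 0. Options: 20−1→G=1, 20−3→G=1, 20−4→G=0, 20−5→G=3, 20−7→G=3. Hits: 1.

1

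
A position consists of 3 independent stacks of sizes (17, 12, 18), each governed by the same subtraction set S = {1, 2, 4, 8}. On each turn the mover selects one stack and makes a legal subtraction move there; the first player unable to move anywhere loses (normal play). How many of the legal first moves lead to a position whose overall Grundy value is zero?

All stacks use S = {1, 2, 4, 8}:
n :  0  1  2  3  4  5  6  7  8  9 10 11 12 13 14 15 16 17 18
G :  0  1  2  0  1  2  0  1  2  0  1  2  0  1  2  0  1  2  0
Stack A: G(17) = 2.
Stack B: G(12) = 0.
Stack C: G(18) = 0.
Combined Grundy value = 2 ⊕ 0 ⊕ 0 = 2.
A winning move leaves total XOR = 0, i.e. changes one component's Grundy value g to g ⊕ X where X is the current total.
Stack A: need g' = 2⊕2 = 0. Options: 17−1→G=1, 17−2→G=0, 17−4→G=1, 17−8→G=0. Hits: 2.
Stack B: need g' = 0⊕2 = 2. Options: 12−1→G=2, 12−2→G=1, 12−4→G=2, 12−8→G=1. Hits: 2.
Stack C: need g' = 0⊕2 = 2. Options: 18−1→G=2, 18−2→G=1, 18−4→G=2, 18−8→G=1. Hits: 2.

6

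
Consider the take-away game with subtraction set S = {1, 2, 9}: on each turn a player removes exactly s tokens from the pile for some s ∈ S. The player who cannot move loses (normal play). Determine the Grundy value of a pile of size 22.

2

n :  0  1  2  3  4  5  6  7  8  9 10 11 12 13 14 15 16 17 18 19 20 21 22
G :  0  1  2  0  1  2  0  1  2  3  0  1  2  0  1  2  0  1  2  3  0  1  2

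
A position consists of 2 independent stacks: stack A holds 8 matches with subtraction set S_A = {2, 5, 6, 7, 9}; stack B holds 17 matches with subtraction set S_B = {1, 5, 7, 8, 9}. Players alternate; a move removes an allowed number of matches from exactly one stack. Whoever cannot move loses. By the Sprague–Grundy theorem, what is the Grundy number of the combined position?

Stack A, S = {2, 5, 6, 7, 9}:
G(0) = 0
G(1) = mex{} = 0
G(2) = mex{0} = 1
G(3) = mex{0} = 1
G(4) = mex{1} = 0
G(5) = mex{1,0} = 2
G(6) = mex{0,0,0} = 1
G(7) = mex{2,1,0,0} = 3
G(8) = mex{1,1,1,0} = 2
G_A(8) = 2.
Stack B, S = {1, 5, 7, 8, 9}:
n :  0  1  2  3  4  5  6  7  8  9 10 11 12 13 14 15 16 17
G :  0  1  0  1  0  1  0  1  2  3  2  3  2  3  2  3  0  1
G_B(17) = 1.
Combined Grundy value = 2 ⊕ 1 = 3.

3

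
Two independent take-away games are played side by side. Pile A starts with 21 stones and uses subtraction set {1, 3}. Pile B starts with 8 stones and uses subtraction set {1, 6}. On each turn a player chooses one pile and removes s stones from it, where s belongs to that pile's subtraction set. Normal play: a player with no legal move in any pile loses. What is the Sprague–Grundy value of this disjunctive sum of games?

Pile A, S = {1, 3}:
G(0) = 0
G(1) = mex{0} = 1
G(2) = mex{1} = 0
G(3) = mex{0,0} = 1
G(4) = mex{1,1} = 0
G(5) = mex{0,0} = 1
G(6) = mex{1,1} = 0
G(7) = mex{0,0} = 1
G(8) = mex{1,1} = 0
G(9) = mex{0,0} = 1
G(10) = mex{1,1} = 0
G(11) = mex{0,0} = 1
G(12) = mex{1,1} = 0
G(13) = mex{0,0} = 1
G(14) = mex{1,1} = 0
G(15) = mex{0,0} = 1
G(16) = mex{1,1} = 0
G(17) = mex{0,0} = 1
G(18) = mex{1,1} = 0
G(19) = mex{0,0} = 1
G(20) = mex{1,1} = 0
G(21) = mex{0,0} = 1
G_A(21) = 1.
Pile B, S = {1, 6}:
n : 0 1 2 3 4 5 6 7 8
G : 0 1 0 1 0 1 2 0 1
G_B(8) = 1.
Combined Grundy value = 1 ⊕ 1 = 0.

0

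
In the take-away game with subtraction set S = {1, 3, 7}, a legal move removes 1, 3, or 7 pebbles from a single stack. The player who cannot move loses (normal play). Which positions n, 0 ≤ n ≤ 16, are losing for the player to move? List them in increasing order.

G(0) = 0
G(1) = mex{0} = 1
G(2) = mex{1} = 0
G(3) = mex{0,0} = 1
G(4) = mex{1,1} = 0
G(5) = mex{0,0} = 1
G(6) = mex{1,1} = 0
G(7) = mex{0,0,0} = 1
G(8) = mex{1,1,1} = 0
G(9) = mex{0,0,0} = 1
G(10) = mex{1,1,1} = 0
G(11) = mex{0,0,0} = 1
G(12) = mex{1,1,1} = 0
G(13) = mex{0,0,0} = 1
G(14) = mex{1,1,1} = 0
G(15) = mex{0,0,0} = 1
G(16) = mex{1,1,1} = 0
P-positions are exactly the n with G(n) = 0.

0, 2, 4, 6, 8, 10, 12, 14, 16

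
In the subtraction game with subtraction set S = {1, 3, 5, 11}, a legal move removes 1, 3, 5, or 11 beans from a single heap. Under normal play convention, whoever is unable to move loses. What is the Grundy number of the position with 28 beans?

0

G(0) = 0
G(1) = mex{0} = 1
G(2) = mex{1} = 0
G(3) = mex{0,0} = 1
G(4) = mex{1,1} = 0
G(5) = mex{0,0,0} = 1
G(6) = mex{1,1,1} = 0
G(7) = mex{0,0,0} = 1
G(8) = mex{1,1,1} = 0
G(9) = mex{0,0,0} = 1
G(10) = mex{1,1,1} = 0
G(11) = mex{0,0,0,0} = 1
G(12) = mex{1,1,1,1} = 0
G(13) = mex{0,0,0,0} = 1
G(14) = mex{1,1,1,1} = 0
G(15) = mex{0,0,0,0} = 1
G(16) = mex{1,1,1,1} = 0
G(17) = mex{0,0,0,0} = 1
G(18) = mex{1,1,1,1} = 0
G(19) = mex{0,0,0,0} = 1
G(20) = mex{1,1,1,1} = 0
G(21) = mex{0,0,0,0} = 1
G(22) = mex{1,1,1,1} = 0
G(23) = mex{0,0,0,0} = 1
G(24) = mex{1,1,1,1} = 0
G(25) = mex{0,0,0,0} = 1
G(26) = mex{1,1,1,1} = 0
G(27) = mex{0,0,0,0} = 1
G(28) = mex{1,1,1,1} = 0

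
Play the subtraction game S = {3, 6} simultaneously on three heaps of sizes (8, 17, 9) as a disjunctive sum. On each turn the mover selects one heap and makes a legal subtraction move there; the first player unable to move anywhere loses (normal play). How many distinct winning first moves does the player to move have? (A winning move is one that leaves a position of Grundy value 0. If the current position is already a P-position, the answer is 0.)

All heaps use S = {3, 6}:
G(0) = 0
G(1) = mex{} = 0
G(2) = mex{} = 0
G(3) = mex{0} = 1
G(4) = mex{0} = 1
G(5) = mex{0} = 1
G(6) = mex{1,0} = 2
G(7) = mex{1,0} = 2
G(8) = mex{1,0} = 2
G(9) = mex{2,1} = 0
G(10) = mex{2,1} = 0
G(11) = mex{2,1} = 0
G(12) = mex{0,2} = 1
G(13) = mex{0,2} = 1
G(14) = mex{0,2} = 1
G(15) = mex{1,0} = 2
G(16) = mex{1,0} = 2
G(17) = mex{1,0} = 2
Heap A: G(8) = 2.
Heap B: G(17) = 2.
Heap C: G(9) = 0.
Combined Grundy value = 2 ⊕ 2 ⊕ 0 = 0.
A winning move leaves total XOR = 0, i.e. changes one component's Grundy value g to g ⊕ X where X is the current total.
Heap A: target g' = 2⊕0 = 2, but every legal move changes the Grundy value (mex property), so 0 moves.
Heap B: target g' = 2⊕0 = 2, but every legal move changes the Grundy value (mex property), so 0 moves.
Heap C: target g' = 0⊕0 = 0, but every legal move changes the Grundy value (mex property), so 0 moves.

0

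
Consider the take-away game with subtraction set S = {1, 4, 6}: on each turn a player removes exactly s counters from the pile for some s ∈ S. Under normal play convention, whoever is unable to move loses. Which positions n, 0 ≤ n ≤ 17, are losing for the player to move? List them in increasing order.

n :  0  1  2  3  4  5  6  7  8  9 10 11 12 13 14 15 16 17
G :  0  1  0  1  2  0  1  0  1  2  0  1  0  1  2  0  1  0
P-positions are exactly the n with G(n) = 0.

0, 2, 5, 7, 10, 12, 15, 17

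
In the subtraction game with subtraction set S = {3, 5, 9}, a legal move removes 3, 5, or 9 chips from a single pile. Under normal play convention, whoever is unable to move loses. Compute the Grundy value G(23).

n :  0  1  2  3  4  5  6  7  8  9 10 11 12 13 14 15 16 17 18 19 20 21 22 23
G :  0  0  0  1  1  1  2  2  0  3  3  1  0  2  0  1  0  1  0  1  0  1  0  1

1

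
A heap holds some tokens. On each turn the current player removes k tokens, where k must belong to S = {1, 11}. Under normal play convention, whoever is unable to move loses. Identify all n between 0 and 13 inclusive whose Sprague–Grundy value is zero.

G(0) = 0
G(1) = mex{0} = 1
G(2) = mex{1} = 0
G(3) = mex{0} = 1
G(4) = mex{1} = 0
G(5) = mex{0} = 1
G(6) = mex{1} = 0
G(7) = mex{0} = 1
G(8) = mex{1} = 0
G(9) = mex{0} = 1
G(10) = mex{1} = 0
G(11) = mex{0,0} = 1
G(12) = mex{1,1} = 0
G(13) = mex{0,0} = 1
P-positions are exactly the n with G(n) = 0.

0, 2, 4, 6, 8, 10, 12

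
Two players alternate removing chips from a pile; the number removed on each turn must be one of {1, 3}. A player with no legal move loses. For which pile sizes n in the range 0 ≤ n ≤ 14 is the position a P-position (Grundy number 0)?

0, 2, 4, 6, 8, 10, 12, 14

n :  0  1  2  3  4  5  6  7  8  9 10 11 12 13 14
G :  0  1  0  1  0  1  0  1  0  1  0  1  0  1  0
P-positions are exactly the n with G(n) = 0.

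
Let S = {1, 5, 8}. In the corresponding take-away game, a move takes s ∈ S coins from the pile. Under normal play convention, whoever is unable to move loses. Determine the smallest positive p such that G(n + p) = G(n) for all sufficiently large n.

13

G(0) = 0
G(1) = mex{0} = 1
G(2) = mex{1} = 0
G(3) = mex{0} = 1
G(4) = mex{1} = 0
G(5) = mex{0,0} = 1
G(6) = mex{1,1} = 0
G(7) = mex{0,0} = 1
G(8) = mex{1,1,0} = 2
G(9) = mex{2,0,1} = 3
G(10) = mex{3,1,0} = 2
G(11) = mex{2,0,1} = 3
G(12) = mex{3,1,0} = 2
G(13) = mex{2,2,1} = 0
G(14) = mex{0,3,0} = 1
G(15) = mex{1,2,1} = 0
G(16) = mex{0,3,2} = 1
G(17) = mex{1,2,3} = 0
G(18) = mex{0,0,2} = 1
G(19) = mex{1,1,3} = 0
G(20) = mex{0,0,2} = 1
G(21) = mex{1,1,0} = 2
G(22) = mex{2,0,1} = 3
G(23) = mex{3,1,0} = 2
G(24) = mex{2,0,1} = 3
G(25) = mex{3,1,0} = 2
G(26) = mex{2,2,1} = 0
G(27) = mex{0,3,0} = 1
G(n+13) = G(n) holds for n = 0,…,7 (a full window of length max(S) = 8), so the sequence is purely periodic with period 13.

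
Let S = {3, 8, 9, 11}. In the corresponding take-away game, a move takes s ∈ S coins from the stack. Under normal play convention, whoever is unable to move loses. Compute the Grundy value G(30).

2

n :  0  1  2  3  4  5  6  7  8  9 10 11 12 13 14 15 16 17 18 19 20 21 22 23 24 25 26 27 28 29 30
G :  0  0  0  1  1  1  0  0  2  1  1  3  2  2  2  3  3  3  2  0  0  0  1  1  1  0  0  4  1  1  2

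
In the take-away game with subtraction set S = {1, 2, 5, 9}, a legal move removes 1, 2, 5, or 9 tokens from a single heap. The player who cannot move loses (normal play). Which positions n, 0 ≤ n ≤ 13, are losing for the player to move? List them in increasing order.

n :  0  1  2  3  4  5  6  7  8  9 10 11 12 13
G :  0  1  2  0  1  2  0  1  2  3  0  1  2  0
P-positions are exactly the n with G(n) = 0.

0, 3, 6, 10, 13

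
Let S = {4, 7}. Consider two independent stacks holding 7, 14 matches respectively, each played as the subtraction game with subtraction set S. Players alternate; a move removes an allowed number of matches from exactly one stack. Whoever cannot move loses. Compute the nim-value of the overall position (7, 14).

All stacks use S = {4, 7}:
n :  0  1  2  3  4  5  6  7  8  9 10 11 12 13 14
G :  0  0  0  0  1  1  1  1  2  2  2  0  0  0  0
Stack A: G(7) = 1.
Stack B: G(14) = 0.
Combined Grundy value = 1 ⊕ 0 = 1.

1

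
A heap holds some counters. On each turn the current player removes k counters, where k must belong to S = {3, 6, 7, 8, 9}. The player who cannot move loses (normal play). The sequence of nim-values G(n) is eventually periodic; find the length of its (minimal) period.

12

G(0) = 0
G(1) = mex{} = 0
G(2) = mex{} = 0
G(3) = mex{0} = 1
G(4) = mex{0} = 1
G(5) = mex{0} = 1
G(6) = mex{1,0} = 2
G(7) = mex{1,0,0} = 2
G(8) = mex{1,0,0,0} = 2
G(9) = mex{2,1,0,0,0} = 3
G(10) = mex{2,1,1,0,0} = 3
G(11) = mex{2,1,1,1,0} = 3
G(12) = mex{3,2,1,1,1} = 0
G(13) = mex{3,2,2,1,1} = 0
G(14) = mex{3,2,2,2,1} = 0
G(15) = mex{0,3,2,2,2} = 1
G(16) = mex{0,3,3,2,2} = 1
G(17) = mex{0,3,3,3,2} = 1
G(18) = mex{1,0,3,3,3} = 2
G(19) = mex{1,0,0,3,3} = 2
G(20) = mex{1,0,0,0,3} = 2
G(21) = mex{2,1,0,0,0} = 3
G(22) = mex{2,1,1,0,0} = 3
G(23) = mex{2,1,1,1,0} = 3
G(24) = mex{3,2,1,1,1} = 0
G(25) = mex{3,2,2,1,1} = 0
G(n+12) = G(n) holds for n = 0,…,8 (a full window of length max(S) = 9), so the sequence is purely periodic with period 12.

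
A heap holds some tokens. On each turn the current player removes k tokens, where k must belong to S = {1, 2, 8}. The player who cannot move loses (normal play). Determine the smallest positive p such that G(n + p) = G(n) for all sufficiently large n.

n :  0  1  2  3  4  5  6  7  8  9 10 11 12 13 14
G :  0  1  2  0  1  2  0  1  2  0  1  2  0  1  2
G(n+3) = G(n) holds for n = 0,…,7 (a full window of length max(S) = 8), so the sequence is purely periodic with period 3.

3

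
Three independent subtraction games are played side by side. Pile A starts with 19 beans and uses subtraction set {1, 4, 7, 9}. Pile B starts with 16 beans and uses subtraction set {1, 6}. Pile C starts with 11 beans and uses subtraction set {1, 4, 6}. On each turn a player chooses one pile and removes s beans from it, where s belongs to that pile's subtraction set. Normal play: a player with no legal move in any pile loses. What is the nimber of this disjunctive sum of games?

Pile A, S = {1, 4, 7, 9}:
G(0) = 0
G(1) = mex{0} = 1
G(2) = mex{1} = 0
G(3) = mex{0} = 1
G(4) = mex{1,0} = 2
G(5) = mex{2,1} = 0
G(6) = mex{0,0} = 1
G(7) = mex{1,1,0} = 2
G(8) = mex{2,2,1} = 0
G(9) = mex{0,0,0,0} = 1
G(10) = mex{1,1,1,1} = 0
G(11) = mex{0,2,2,0} = 1
G(12) = mex{1,0,0,1} = 2
G(13) = mex{2,1,1,2} = 0
G(14) = mex{0,0,2,0} = 1
G(15) = mex{1,1,0,1} = 2
G(16) = mex{2,2,1,2} = 0
G(17) = mex{0,0,0,0} = 1
G(18) = mex{1,1,1,1} = 0
G(19) = mex{0,2,2,0} = 1
G_A(19) = 1.
Pile B, S = {1, 6}:
n :  0  1  2  3  4  5  6  7  8  9 10 11 12 13 14 15 16
G :  0  1  0  1  0  1  2  0  1  0  1  0  1  2  0  1  0
G_B(16) = 0.
Pile C, S = {1, 4, 6}:
n :  0  1  2  3  4  5  6  7  8  9 10 11
G :  0  1  0  1  2  0  1  0  1  2  0  1
G_C(11) = 1.
Combined Grundy value = 1 ⊕ 0 ⊕ 1 = 0.

0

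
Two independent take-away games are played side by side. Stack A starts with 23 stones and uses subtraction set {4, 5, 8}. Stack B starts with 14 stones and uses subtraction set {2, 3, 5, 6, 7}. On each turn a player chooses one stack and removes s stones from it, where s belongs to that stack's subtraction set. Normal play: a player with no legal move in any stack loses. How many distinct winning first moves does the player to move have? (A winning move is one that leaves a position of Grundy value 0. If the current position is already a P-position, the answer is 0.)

Stack A, S = {4, 5, 8}:
G(0) = 0
G(1) = mex{} = 0
G(2) = mex{} = 0
G(3) = mex{} = 0
G(4) = mex{0} = 1
G(5) = mex{0,0} = 1
G(6) = mex{0,0} = 1
G(7) = mex{0,0} = 1
G(8) = mex{1,0,0} = 2
G(9) = mex{1,1,0} = 2
G(10) = mex{1,1,0} = 2
G(11) = mex{1,1,0} = 2
G(12) = mex{2,1,1} = 0
G(13) = mex{2,2,1} = 0
G(14) = mex{2,2,1} = 0
G(15) = mex{2,2,1} = 0
G(16) = mex{0,2,2} = 1
G(17) = mex{0,0,2} = 1
G(18) = mex{0,0,2} = 1
G(19) = mex{0,0,2} = 1
G(20) = mex{1,0,0} = 2
G(21) = mex{1,1,0} = 2
G(22) = mex{1,1,0} = 2
G(23) = mex{1,1,0} = 2
G_A(23) = 2.
Stack B, S = {2, 3, 5, 6, 7}:
n :  0  1  2  3  4  5  6  7  8  9 10 11 12 13 14
G :  0  0  1  1  2  2  3  3  4  0  0  1  1  2  2
G_B(14) = 2.
Combined Grundy value = 2 ⊕ 2 = 0.
A winning move leaves total XOR = 0, i.e. changes one component's Grundy value g to g ⊕ X where X is the current total.
Stack A: target g' = 2⊕0 = 2, but every legal move changes the Grundy value (mex property), so 0 moves.
Stack B: target g' = 2⊕0 = 2, but every legal move changes the Grundy value (mex property), so 0 moves.

0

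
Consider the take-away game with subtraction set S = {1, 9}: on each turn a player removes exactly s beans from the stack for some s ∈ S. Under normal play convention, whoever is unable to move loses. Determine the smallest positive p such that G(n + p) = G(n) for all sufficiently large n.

n :  0  1  2  3  4  5  6  7  8  9 10 11 12 13 14
G :  0  1  0  1  0  1  0  1  0  1  0  1  0  1  0
G(n+2) = G(n) holds for n = 0,…,8 (a full window of length max(S) = 9), so the sequence is purely periodic with period 2.

2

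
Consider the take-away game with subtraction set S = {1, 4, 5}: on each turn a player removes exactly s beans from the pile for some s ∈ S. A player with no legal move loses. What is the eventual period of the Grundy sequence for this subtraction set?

8

G(0) = 0
G(1) = mex{0} = 1
G(2) = mex{1} = 0
G(3) = mex{0} = 1
G(4) = mex{1,0} = 2
G(5) = mex{2,1,0} = 3
G(6) = mex{3,0,1} = 2
G(7) = mex{2,1,0} = 3
G(8) = mex{3,2,1} = 0
G(9) = mex{0,3,2} = 1
G(10) = mex{1,2,3} = 0
G(11) = mex{0,3,2} = 1
G(12) = mex{1,0,3} = 2
G(13) = mex{2,1,0} = 3
G(14) = mex{3,0,1} = 2
G(15) = mex{2,1,0} = 3
G(16) = mex{3,2,1} = 0
G(17) = mex{0,3,2} = 1
G(n+8) = G(n) holds for n = 0,…,4 (a full window of length max(S) = 5), so the sequence is purely periodic with period 8.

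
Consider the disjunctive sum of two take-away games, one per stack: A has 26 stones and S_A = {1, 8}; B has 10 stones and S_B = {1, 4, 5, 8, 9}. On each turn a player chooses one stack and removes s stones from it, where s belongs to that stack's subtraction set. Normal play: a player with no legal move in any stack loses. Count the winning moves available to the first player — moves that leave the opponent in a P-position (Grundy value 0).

Stack A, S = {1, 8}:
n :  0  1  2  3  4  5  6  7  8  9 10 11 12 13 14 15 16 17 18 19 20 21 22 23 24 25 26
G :  0  1  0  1  0  1  0  1  2  0  1  0  1  0  1  0  1  2  0  1  0  1  0  1  0  1  2
G_A(26) = 2.
Stack B, S = {1, 4, 5, 8, 9}:
G(0) = 0
G(1) = mex{0} = 1
G(2) = mex{1} = 0
G(3) = mex{0} = 1
G(4) = mex{1,0} = 2
G(5) = mex{2,1,0} = 3
G(6) = mex{3,0,1} = 2
G(7) = mex{2,1,0} = 3
G(8) = mex{3,2,1,0} = 4
G(9) = mex{4,3,2,1,0} = 5
G(10) = mex{5,2,3,0,1} = 4
G_B(10) = 4.
Combined Grundy value = 2 ⊕ 4 = 6.
A winning move leaves total XOR = 0, i.e. changes one component's Grundy value g to g ⊕ X where X is the current total.
Stack A: need g' = 2⊕6 = 4. Options: 26−1→G=1, 26−8→G=0. Hits: 0.
Stack B: need g' = 4⊕6 = 2. Options: 10−1→G=5, 10−4→G=2, 10−5→G=3, 10−8→G=0, 10−9→G=1. Hits: 1.

1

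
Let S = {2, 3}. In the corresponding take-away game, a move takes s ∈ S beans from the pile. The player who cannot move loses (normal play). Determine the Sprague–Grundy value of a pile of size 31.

0

G(0) = 0
G(1) = mex{} = 0
G(2) = mex{0} = 1
G(3) = mex{0,0} = 1
G(4) = mex{1,0} = 2
G(5) = mex{1,1} = 0
G(6) = mex{2,1} = 0
G(7) = mex{0,2} = 1
G(8) = mex{0,0} = 1
G(9) = mex{1,0} = 2
G(10) = mex{1,1} = 0
G(11) = mex{2,1} = 0
G(12) = mex{0,2} = 1
G(13) = mex{0,0} = 1
G(14) = mex{1,0} = 2
G(15) = mex{1,1} = 0
G(16) = mex{2,1} = 0
G(17) = mex{0,2} = 1
G(18) = mex{0,0} = 1
G(19) = mex{1,0} = 2
G(20) = mex{1,1} = 0
G(21) = mex{2,1} = 0
G(22) = mex{0,2} = 1
G(23) = mex{0,0} = 1
G(24) = mex{1,0} = 2
G(25) = mex{1,1} = 0
G(26) = mex{2,1} = 0
G(27) = mex{0,2} = 1
G(28) = mex{0,0} = 1
G(29) = mex{1,0} = 2
G(30) = mex{1,1} = 0
G(31) = mex{2,1} = 0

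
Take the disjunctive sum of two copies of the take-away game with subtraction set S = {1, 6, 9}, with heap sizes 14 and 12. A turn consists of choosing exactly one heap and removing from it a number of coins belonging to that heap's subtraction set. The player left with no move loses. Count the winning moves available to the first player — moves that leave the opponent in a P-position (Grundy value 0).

All heaps use S = {1, 6, 9}:
n :  0  1  2  3  4  5  6  7  8  9 10 11 12 13 14
G :  0  1  0  1  0  1  2  0  1  2  3  2  0  1  0
Heap A: G(14) = 0.
Heap B: G(12) = 0.
Combined Grundy value = 0 ⊕ 0 = 0.
A winning move leaves total XOR = 0, i.e. changes one component's Grundy value g to g ⊕ X where X is the current total.
Heap A: target g' = 0⊕0 = 0, but every legal move changes the Grundy value (mex property), so 0 moves.
Heap B: target g' = 0⊕0 = 0, but every legal move changes the Grundy value (mex property), so 0 moves.

0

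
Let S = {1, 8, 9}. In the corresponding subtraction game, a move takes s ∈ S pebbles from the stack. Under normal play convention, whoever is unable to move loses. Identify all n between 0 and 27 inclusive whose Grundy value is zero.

n :  0  1  2  3  4  5  6  7  8  9 10 11 12 13 14 15 16 17 18 19 20 21 22 23 24 25 26 27
G :  0  1  0  1  0  1  0  1  2  3  2  3  2  3  2  3  0  1  0  1  0  1  0  1  2  3  2  3
P-positions are exactly the n with G(n) = 0.

0, 2, 4, 6, 16, 18, 20, 22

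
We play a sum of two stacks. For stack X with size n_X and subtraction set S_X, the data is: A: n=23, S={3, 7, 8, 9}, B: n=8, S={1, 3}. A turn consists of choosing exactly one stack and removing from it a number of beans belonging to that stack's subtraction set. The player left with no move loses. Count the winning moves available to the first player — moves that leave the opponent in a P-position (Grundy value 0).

1

Stack A, S = {3, 7, 8, 9}:
G(0) = 0
G(1) = mex{} = 0
G(2) = mex{} = 0
G(3) = mex{0} = 1
G(4) = mex{0} = 1
G(5) = mex{0} = 1
G(6) = mex{1} = 0
G(7) = mex{1,0} = 2
G(8) = mex{1,0,0} = 2
G(9) = mex{0,0,0,0} = 1
G(10) = mex{2,1,0,0} = 3
G(11) = mex{2,1,1,0} = 3
G(12) = mex{1,1,1,1} = 0
G(13) = mex{3,0,1,1} = 2
G(14) = mex{3,2,0,1} = 4
G(15) = mex{0,2,2,0} = 1
G(16) = mex{2,1,2,2} = 0
G(17) = mex{4,3,1,2} = 0
G(18) = mex{1,3,3,1} = 0
G(19) = mex{0,0,3,3} = 1
G(20) = mex{0,2,0,3} = 1
G(21) = mex{0,4,2,0} = 1
G(22) = mex{1,1,4,2} = 0
G(23) = mex{1,0,1,4} = 2
G_A(23) = 2.
Stack B, S = {1, 3}:
G(0) = 0
G(1) = mex{0} = 1
G(2) = mex{1} = 0
G(3) = mex{0,0} = 1
G(4) = mex{1,1} = 0
G(5) = mex{0,0} = 1
G(6) = mex{1,1} = 0
G(7) = mex{0,0} = 1
G(8) = mex{1,1} = 0
G_B(8) = 0.
Combined Grundy value = 2 ⊕ 0 = 2.
A winning move leaves total XOR = 0, i.e. changes one component's Grundy value g to g ⊕ X where X is the current total.
Stack A: need g' = 2⊕2 = 0. Options: 23−3→G=1, 23−7→G=0, 23−8→G=1, 23−9→G=4. Hits: 1.
Stack B: need g' = 0⊕2 = 2. Options: 8−1→G=1, 8−3→G=1. Hits: 0.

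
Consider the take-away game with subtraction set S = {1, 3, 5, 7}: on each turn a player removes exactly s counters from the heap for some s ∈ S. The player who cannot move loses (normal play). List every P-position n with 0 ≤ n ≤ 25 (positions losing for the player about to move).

0, 2, 4, 6, 8, 10, 12, 14, 16, 18, 20, 22, 24

G(0) = 0
G(1) = mex{0} = 1
G(2) = mex{1} = 0
G(3) = mex{0,0} = 1
G(4) = mex{1,1} = 0
G(5) = mex{0,0,0} = 1
G(6) = mex{1,1,1} = 0
G(7) = mex{0,0,0,0} = 1
G(8) = mex{1,1,1,1} = 0
G(9) = mex{0,0,0,0} = 1
G(10) = mex{1,1,1,1} = 0
G(11) = mex{0,0,0,0} = 1
G(12) = mex{1,1,1,1} = 0
G(13) = mex{0,0,0,0} = 1
G(14) = mex{1,1,1,1} = 0
G(15) = mex{0,0,0,0} = 1
G(16) = mex{1,1,1,1} = 0
G(17) = mex{0,0,0,0} = 1
G(18) = mex{1,1,1,1} = 0
G(19) = mex{0,0,0,0} = 1
G(20) = mex{1,1,1,1} = 0
G(21) = mex{0,0,0,0} = 1
G(22) = mex{1,1,1,1} = 0
G(23) = mex{0,0,0,0} = 1
G(24) = mex{1,1,1,1} = 0
G(25) = mex{0,0,0,0} = 1
P-positions are exactly the n with G(n) = 0.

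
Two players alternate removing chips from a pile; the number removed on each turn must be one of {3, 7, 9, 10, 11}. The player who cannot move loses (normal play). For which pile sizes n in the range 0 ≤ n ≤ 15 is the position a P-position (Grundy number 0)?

n :  0  1  2  3  4  5  6  7  8  9 10 11 12 13 14 15
G :  0  0  0  1  1  1  0  2  2  1  3  3  2  2  0  3
P-positions are exactly the n with G(n) = 0.

0, 1, 2, 6, 14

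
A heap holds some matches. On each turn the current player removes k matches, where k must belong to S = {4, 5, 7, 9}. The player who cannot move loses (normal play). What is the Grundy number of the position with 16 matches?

n :  0  1  2  3  4  5  6  7  8  9 10 11 12 13 14 15 16
G :  0  0  0  0  1  1  1  1  2  2  2  2  3  0  0  0  0

0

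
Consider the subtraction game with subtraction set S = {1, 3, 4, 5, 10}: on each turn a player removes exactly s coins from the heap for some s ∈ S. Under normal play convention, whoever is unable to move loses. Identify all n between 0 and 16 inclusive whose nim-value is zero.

0, 2, 8, 14, 16

G(0) = 0
G(1) = mex{0} = 1
G(2) = mex{1} = 0
G(3) = mex{0,0} = 1
G(4) = mex{1,1,0} = 2
G(5) = mex{2,0,1,0} = 3
G(6) = mex{3,1,0,1} = 2
G(7) = mex{2,2,1,0} = 3
G(8) = mex{3,3,2,1} = 0
G(9) = mex{0,2,3,2} = 1
G(10) = mex{1,3,2,3,0} = 4
G(11) = mex{4,0,3,2,1} = 5
G(12) = mex{5,1,0,3,0} = 2
G(13) = mex{2,4,1,0,1} = 3
G(14) = mex{3,5,4,1,2} = 0
G(15) = mex{0,2,5,4,3} = 1
G(16) = mex{1,3,2,5,2} = 0
P-positions are exactly the n with G(n) = 0.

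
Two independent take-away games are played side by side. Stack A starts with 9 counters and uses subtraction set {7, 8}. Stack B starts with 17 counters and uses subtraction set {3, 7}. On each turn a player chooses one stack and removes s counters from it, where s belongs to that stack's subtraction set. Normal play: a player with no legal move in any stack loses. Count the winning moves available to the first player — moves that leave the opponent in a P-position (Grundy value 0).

1

Stack A, S = {7, 8}:
G(0) = 0
G(1) = mex{} = 0
G(2) = mex{} = 0
G(3) = mex{} = 0
G(4) = mex{} = 0
G(5) = mex{} = 0
G(6) = mex{} = 0
G(7) = mex{0} = 1
G(8) = mex{0,0} = 1
G(9) = mex{0,0} = 1
G_A(9) = 1.
Stack B, S = {3, 7}:
G(0) = 0
G(1) = mex{} = 0
G(2) = mex{} = 0
G(3) = mex{0} = 1
G(4) = mex{0} = 1
G(5) = mex{0} = 1
G(6) = mex{1} = 0
G(7) = mex{1,0} = 2
G(8) = mex{1,0} = 2
G(9) = mex{0,0} = 1
G(10) = mex{2,1} = 0
G(11) = mex{2,1} = 0
G(12) = mex{1,1} = 0
G(13) = mex{0,0} = 1
G(14) = mex{0,2} = 1
G(15) = mex{0,2} = 1
G(16) = mex{1,1} = 0
G(17) = mex{1,0} = 2
G_B(17) = 2.
Combined Grundy value = 1 ⊕ 2 = 3.
A winning move leaves total XOR = 0, i.e. changes one component's Grundy value g to g ⊕ X where X is the current total.
Stack A: need g' = 1⊕3 = 2. Options: 9−7→G=0, 9−8→G=0. Hits: 0.
Stack B: need g' = 2⊕3 = 1. Options: 17−3→G=1, 17−7→G=0. Hits: 1.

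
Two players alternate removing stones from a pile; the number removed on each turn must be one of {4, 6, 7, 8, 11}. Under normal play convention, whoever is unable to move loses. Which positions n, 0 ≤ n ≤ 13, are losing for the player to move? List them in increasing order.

0, 1, 2, 3

G(0) = 0
G(1) = mex{} = 0
G(2) = mex{} = 0
G(3) = mex{} = 0
G(4) = mex{0} = 1
G(5) = mex{0} = 1
G(6) = mex{0,0} = 1
G(7) = mex{0,0,0} = 1
G(8) = mex{1,0,0,0} = 2
G(9) = mex{1,0,0,0} = 2
G(10) = mex{1,1,0,0} = 2
G(11) = mex{1,1,1,0,0} = 2
G(12) = mex{2,1,1,1,0} = 3
G(13) = mex{2,1,1,1,0} = 3
P-positions are exactly the n with G(n) = 0.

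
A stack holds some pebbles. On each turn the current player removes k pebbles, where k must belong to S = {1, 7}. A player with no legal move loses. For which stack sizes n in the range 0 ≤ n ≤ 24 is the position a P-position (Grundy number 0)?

0, 2, 4, 6, 8, 10, 12, 14, 16, 18, 20, 22, 24

n :  0  1  2  3  4  5  6  7  8  9 10 11 12 13 14 15 16 17 18 19 20 21 22 23 24
G :  0  1  0  1  0  1  0  1  0  1  0  1  0  1  0  1  0  1  0  1  0  1  0  1  0
P-positions are exactly the n with G(n) = 0.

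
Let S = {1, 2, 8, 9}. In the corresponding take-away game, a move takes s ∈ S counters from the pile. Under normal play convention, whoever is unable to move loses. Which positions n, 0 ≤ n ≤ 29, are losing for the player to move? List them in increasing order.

0, 3, 6, 10, 13, 16, 20, 23, 26

G(0) = 0
G(1) = mex{0} = 1
G(2) = mex{1,0} = 2
G(3) = mex{2,1} = 0
G(4) = mex{0,2} = 1
G(5) = mex{1,0} = 2
G(6) = mex{2,1} = 0
G(7) = mex{0,2} = 1
G(8) = mex{1,0,0} = 2
G(9) = mex{2,1,1,0} = 3
G(10) = mex{3,2,2,1} = 0
G(11) = mex{0,3,0,2} = 1
G(12) = mex{1,0,1,0} = 2
G(13) = mex{2,1,2,1} = 0
G(14) = mex{0,2,0,2} = 1
G(15) = mex{1,0,1,0} = 2
G(16) = mex{2,1,2,1} = 0
G(17) = mex{0,2,3,2} = 1
G(18) = mex{1,0,0,3} = 2
G(19) = mex{2,1,1,0} = 3
G(20) = mex{3,2,2,1} = 0
G(21) = mex{0,3,0,2} = 1
G(22) = mex{1,0,1,0} = 2
G(23) = mex{2,1,2,1} = 0
G(24) = mex{0,2,0,2} = 1
G(25) = mex{1,0,1,0} = 2
G(26) = mex{2,1,2,1} = 0
G(27) = mex{0,2,3,2} = 1
G(28) = mex{1,0,0,3} = 2
G(29) = mex{2,1,1,0} = 3
P-positions are exactly the n with G(n) = 0.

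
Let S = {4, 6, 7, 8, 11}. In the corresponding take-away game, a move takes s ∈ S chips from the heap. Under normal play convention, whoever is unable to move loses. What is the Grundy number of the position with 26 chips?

n :  0  1  2  3  4  5  6  7  8  9 10 11 12 13 14 15 16 17 18 19 20 21 22 23 24 25 26
G :  0  0  0  0  1  1  1  1  2  2  2  2  3  3  3  0  0  0  0  1  1  1  1  2  2  2  2

2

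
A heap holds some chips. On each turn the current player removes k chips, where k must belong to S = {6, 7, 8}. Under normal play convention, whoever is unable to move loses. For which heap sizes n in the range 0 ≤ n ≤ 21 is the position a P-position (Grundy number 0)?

G(0) = 0
G(1) = mex{} = 0
G(2) = mex{} = 0
G(3) = mex{} = 0
G(4) = mex{} = 0
G(5) = mex{} = 0
G(6) = mex{0} = 1
G(7) = mex{0,0} = 1
G(8) = mex{0,0,0} = 1
G(9) = mex{0,0,0} = 1
G(10) = mex{0,0,0} = 1
G(11) = mex{0,0,0} = 1
G(12) = mex{1,0,0} = 2
G(13) = mex{1,1,0} = 2
G(14) = mex{1,1,1} = 0
G(15) = mex{1,1,1} = 0
G(16) = mex{1,1,1} = 0
G(17) = mex{1,1,1} = 0
G(18) = mex{2,1,1} = 0
G(19) = mex{2,2,1} = 0
G(20) = mex{0,2,2} = 1
G(21) = mex{0,0,2} = 1
P-positions are exactly the n with G(n) = 0.

0, 1, 2, 3, 4, 5, 14, 15, 16, 17, 18, 19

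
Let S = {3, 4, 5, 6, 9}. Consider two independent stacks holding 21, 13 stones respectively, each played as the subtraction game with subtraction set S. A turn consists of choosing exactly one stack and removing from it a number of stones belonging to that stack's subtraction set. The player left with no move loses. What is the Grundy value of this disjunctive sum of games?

All stacks use S = {3, 4, 5, 6, 9}:
G(0) = 0
G(1) = mex{} = 0
G(2) = mex{} = 0
G(3) = mex{0} = 1
G(4) = mex{0,0} = 1
G(5) = mex{0,0,0} = 1
G(6) = mex{1,0,0,0} = 2
G(7) = mex{1,1,0,0} = 2
G(8) = mex{1,1,1,0} = 2
G(9) = mex{2,1,1,1,0} = 3
G(10) = mex{2,2,1,1,0} = 3
G(11) = mex{2,2,2,1,0} = 3
G(12) = mex{3,2,2,2,1} = 0
G(13) = mex{3,3,2,2,1} = 0
G(14) = mex{3,3,3,2,1} = 0
G(15) = mex{0,3,3,3,2} = 1
G(16) = mex{0,0,3,3,2} = 1
G(17) = mex{0,0,0,3,2} = 1
G(18) = mex{1,0,0,0,3} = 2
G(19) = mex{1,1,0,0,3} = 2
G(20) = mex{1,1,1,0,3} = 2
G(21) = mex{2,1,1,1,0} = 3
Stack A: G(21) = 3.
Stack B: G(13) = 0.
Combined Grundy value = 3 ⊕ 0 = 3.

3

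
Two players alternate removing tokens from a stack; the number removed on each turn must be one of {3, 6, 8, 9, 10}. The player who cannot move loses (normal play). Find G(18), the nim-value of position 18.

1

n :  0  1  2  3  4  5  6  7  8  9 10 11 12 13 14 15 16 17 18
G :  0  0  0  1  1  1  2  2  2  3  3  3  4  0  0  0  1  1  1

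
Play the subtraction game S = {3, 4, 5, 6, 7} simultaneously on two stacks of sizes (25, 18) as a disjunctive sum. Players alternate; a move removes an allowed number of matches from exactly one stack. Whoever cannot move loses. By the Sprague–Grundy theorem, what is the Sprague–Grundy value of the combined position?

All stacks use S = {3, 4, 5, 6, 7}:
G(0) = 0
G(1) = mex{} = 0
G(2) = mex{} = 0
G(3) = mex{0} = 1
G(4) = mex{0,0} = 1
G(5) = mex{0,0,0} = 1
G(6) = mex{1,0,0,0} = 2
G(7) = mex{1,1,0,0,0} = 2
G(8) = mex{1,1,1,0,0} = 2
G(9) = mex{2,1,1,1,0} = 3
G(10) = mex{2,2,1,1,1} = 0
G(11) = mex{2,2,2,1,1} = 0
G(12) = mex{3,2,2,2,1} = 0
G(13) = mex{0,3,2,2,2} = 1
G(14) = mex{0,0,3,2,2} = 1
G(15) = mex{0,0,0,3,2} = 1
G(16) = mex{1,0,0,0,3} = 2
G(17) = mex{1,1,0,0,0} = 2
G(18) = mex{1,1,1,0,0} = 2
G(19) = mex{2,1,1,1,0} = 3
G(20) = mex{2,2,1,1,1} = 0
G(21) = mex{2,2,2,1,1} = 0
G(22) = mex{3,2,2,2,1} = 0
G(23) = mex{0,3,2,2,2} = 1
G(24) = mex{0,0,3,2,2} = 1
G(25) = mex{0,0,0,3,2} = 1
Stack A: G(25) = 1.
Stack B: G(18) = 2.
Combined Grundy value = 1 ⊕ 2 = 3.

3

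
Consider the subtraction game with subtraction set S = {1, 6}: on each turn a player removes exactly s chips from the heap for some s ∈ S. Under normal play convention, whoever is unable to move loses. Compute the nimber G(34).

2

G(0) = 0
G(1) = mex{0} = 1
G(2) = mex{1} = 0
G(3) = mex{0} = 1
G(4) = mex{1} = 0
G(5) = mex{0} = 1
G(6) = mex{1,0} = 2
G(7) = mex{2,1} = 0
G(8) = mex{0,0} = 1
G(9) = mex{1,1} = 0
G(10) = mex{0,0} = 1
G(11) = mex{1,1} = 0
G(12) = mex{0,2} = 1
G(13) = mex{1,0} = 2
G(14) = mex{2,1} = 0
G(15) = mex{0,0} = 1
G(16) = mex{1,1} = 0
G(17) = mex{0,0} = 1
G(18) = mex{1,1} = 0
G(19) = mex{0,2} = 1
G(20) = mex{1,0} = 2
G(21) = mex{2,1} = 0
G(22) = mex{0,0} = 1
G(23) = mex{1,1} = 0
G(24) = mex{0,0} = 1
G(25) = mex{1,1} = 0
G(26) = mex{0,2} = 1
G(27) = mex{1,0} = 2
G(28) = mex{2,1} = 0
G(29) = mex{0,0} = 1
G(30) = mex{1,1} = 0
G(31) = mex{0,0} = 1
G(32) = mex{1,1} = 0
G(33) = mex{0,2} = 1
G(34) = mex{1,0} = 2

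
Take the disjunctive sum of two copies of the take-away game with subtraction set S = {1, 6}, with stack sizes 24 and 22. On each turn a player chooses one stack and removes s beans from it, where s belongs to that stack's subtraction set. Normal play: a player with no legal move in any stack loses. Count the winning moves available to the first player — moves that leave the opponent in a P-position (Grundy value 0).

0

All stacks use S = {1, 6}:
n :  0  1  2  3  4  5  6  7  8  9 10 11 12 13 14 15 16 17 18 19 20 21 22 23 24
G :  0  1  0  1  0  1  2  0  1  0  1  0  1  2  0  1  0  1  0  1  2  0  1  0  1
Stack A: G(24) = 1.
Stack B: G(22) = 1.
Combined Grundy value = 1 ⊕ 1 = 0.
A winning move leaves total XOR = 0, i.e. changes one component's Grundy value g to g ⊕ X where X is the current total.
Stack A: target g' = 1⊕0 = 1, but every legal move changes the Grundy value (mex property), so 0 moves.
Stack B: target g' = 1⊕0 = 1, but every legal move changes the Grundy value (mex property), so 0 moves.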